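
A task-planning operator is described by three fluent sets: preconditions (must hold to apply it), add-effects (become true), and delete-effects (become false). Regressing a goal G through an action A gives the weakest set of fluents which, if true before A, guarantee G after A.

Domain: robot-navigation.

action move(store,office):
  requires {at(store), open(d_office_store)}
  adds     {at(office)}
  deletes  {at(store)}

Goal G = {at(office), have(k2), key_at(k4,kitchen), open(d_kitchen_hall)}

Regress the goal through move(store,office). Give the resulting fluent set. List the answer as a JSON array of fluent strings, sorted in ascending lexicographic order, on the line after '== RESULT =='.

Regress:
  G ∩ del = {}  (empty — regression defined)
  G \ add = {at(office), have(k2), key_at(k4,kitchen), open(d_kitchen_hall)} \ {at(office)} = {have(k2), key_at(k4,kitchen), open(d_kitchen_hall)}
  ∪ pre   = {have(k2), key_at(k4,kitchen), open(d_kitchen_hall)} ∪ {at(store), open(d_office_store)}
          = {at(store), have(k2), key_at(k4,kitchen), open(d_kitchen_hall), open(d_office_store)}

== RESULT ==
["at(store)", "have(k2)", "key_at(k4,kitchen)", "open(d_kitchen_hall)", "open(d_office_store)"]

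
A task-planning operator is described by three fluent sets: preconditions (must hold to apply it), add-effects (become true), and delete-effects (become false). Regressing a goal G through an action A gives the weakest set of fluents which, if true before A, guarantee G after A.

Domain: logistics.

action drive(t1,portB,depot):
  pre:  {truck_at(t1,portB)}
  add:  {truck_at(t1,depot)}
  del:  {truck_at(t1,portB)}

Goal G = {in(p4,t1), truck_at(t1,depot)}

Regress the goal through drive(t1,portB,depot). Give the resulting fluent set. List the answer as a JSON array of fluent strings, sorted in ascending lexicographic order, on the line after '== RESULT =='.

Compute (G \ add) ∪ pre:
  G ∩ del = {}  (empty — regression defined)
  G \ add = {in(p4,t1), truck_at(t1,depot)} \ {truck_at(t1,depot)} = {in(p4,t1)}
  ∪ pre   = {in(p4,t1)} ∪ {truck_at(t1,portB)}
          = {in(p4,t1), truck_at(t1,portB)}

== RESULT ==
["in(p4,t1)", "truck_at(t1,portB)"]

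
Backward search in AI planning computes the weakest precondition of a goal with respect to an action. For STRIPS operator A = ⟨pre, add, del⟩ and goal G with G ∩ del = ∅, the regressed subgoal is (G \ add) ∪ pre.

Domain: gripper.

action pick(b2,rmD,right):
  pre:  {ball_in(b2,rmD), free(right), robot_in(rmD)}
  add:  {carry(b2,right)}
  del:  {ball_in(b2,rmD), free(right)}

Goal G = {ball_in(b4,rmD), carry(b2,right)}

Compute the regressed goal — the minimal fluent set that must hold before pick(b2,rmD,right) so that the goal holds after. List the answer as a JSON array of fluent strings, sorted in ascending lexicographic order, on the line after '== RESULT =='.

Compute (G \ add) ∪ pre:
  G ∩ del = {}  (empty — regression defined)
  G \ add = {ball_in(b4,rmD), carry(b2,right)} \ {carry(b2,right)} = {ball_in(b4,rmD)}
  ∪ pre   = {ball_in(b4,rmD)} ∪ {ball_in(b2,rmD), free(right), robot_in(rmD)}
          = {ball_in(b2,rmD), ball_in(b4,rmD), free(right), robot_in(rmD)}

== RESULT ==
["ball_in(b2,rmD)", "ball_in(b4,rmD)", "free(right)", "robot_in(rmD)"]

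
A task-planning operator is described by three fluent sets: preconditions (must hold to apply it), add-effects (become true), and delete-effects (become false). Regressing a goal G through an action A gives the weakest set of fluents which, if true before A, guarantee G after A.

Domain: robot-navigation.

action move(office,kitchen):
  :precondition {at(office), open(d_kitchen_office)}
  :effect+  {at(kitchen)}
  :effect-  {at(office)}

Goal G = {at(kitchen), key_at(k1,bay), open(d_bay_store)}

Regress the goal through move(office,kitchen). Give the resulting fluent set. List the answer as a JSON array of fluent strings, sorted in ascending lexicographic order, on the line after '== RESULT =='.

Regress:
  G ∩ del = {}  (empty — regression defined)
  G \ add = {at(kitchen), key_at(k1,bay), open(d_bay_store)} \ {at(kitchen)} = {key_at(k1,bay), open(d_bay_store)}
  ∪ pre   = {key_at(k1,bay), open(d_bay_store)} ∪ {at(office), open(d_kitchen_office)}
          = {at(office), key_at(k1,bay), open(d_bay_store), open(d_kitchen_office)}

== RESULT ==
["at(office)", "key_at(k1,bay)", "open(d_bay_store)", "open(d_kitchen_office)"]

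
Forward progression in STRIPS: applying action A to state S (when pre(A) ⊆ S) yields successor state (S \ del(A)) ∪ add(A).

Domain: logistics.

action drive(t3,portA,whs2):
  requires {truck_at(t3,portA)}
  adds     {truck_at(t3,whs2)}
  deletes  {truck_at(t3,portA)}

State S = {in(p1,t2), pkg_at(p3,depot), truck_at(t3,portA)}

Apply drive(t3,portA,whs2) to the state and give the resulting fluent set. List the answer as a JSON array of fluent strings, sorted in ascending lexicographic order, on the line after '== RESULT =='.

Progress:
  pre ⊆ S: {truck_at(t3,portA)} ⊆ S  — applicable
  S \ del = {in(p1,t2), pkg_at(p3,depot)}
  ∪ add   = {in(p1,t2), pkg_at(p3,depot), truck_at(t3,whs2)}

== RESULT ==
["in(p1,t2)", "pkg_at(p3,depot)", "truck_at(t3,whs2)"]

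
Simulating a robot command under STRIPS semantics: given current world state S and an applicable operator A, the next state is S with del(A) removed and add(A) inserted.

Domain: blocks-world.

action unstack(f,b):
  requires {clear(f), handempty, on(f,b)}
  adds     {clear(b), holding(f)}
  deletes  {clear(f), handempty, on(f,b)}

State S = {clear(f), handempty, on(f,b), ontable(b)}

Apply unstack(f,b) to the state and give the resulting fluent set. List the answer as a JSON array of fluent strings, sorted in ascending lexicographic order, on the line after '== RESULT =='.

Progress:
  pre ⊆ S: {clear(f), handempty, on(f,b)} ⊆ S  — applicable
  S \ del = {ontable(b)}
  ∪ add   = {clear(b), holding(f), ontable(b)}

== RESULT ==
["clear(b)", "holding(f)", "ontable(b)"]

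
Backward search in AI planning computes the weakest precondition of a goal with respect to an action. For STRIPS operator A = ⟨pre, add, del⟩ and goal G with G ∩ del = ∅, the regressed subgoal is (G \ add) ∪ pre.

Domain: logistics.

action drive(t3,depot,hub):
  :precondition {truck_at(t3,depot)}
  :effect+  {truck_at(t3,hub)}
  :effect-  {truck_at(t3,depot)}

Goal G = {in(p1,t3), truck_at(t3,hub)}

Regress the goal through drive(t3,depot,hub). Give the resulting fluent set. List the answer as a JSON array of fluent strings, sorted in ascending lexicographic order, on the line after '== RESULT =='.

Regress:
  G ∩ del = {}  (empty — regression defined)
  G \ add = {in(p1,t3), truck_at(t3,hub)} \ {truck_at(t3,hub)} = {in(p1,t3)}
  ∪ pre   = {in(p1,t3)} ∪ {truck_at(t3,depot)}
          = {in(p1,t3), truck_at(t3,depot)}

== RESULT ==
["in(p1,t3)", "truck_at(t3,depot)"]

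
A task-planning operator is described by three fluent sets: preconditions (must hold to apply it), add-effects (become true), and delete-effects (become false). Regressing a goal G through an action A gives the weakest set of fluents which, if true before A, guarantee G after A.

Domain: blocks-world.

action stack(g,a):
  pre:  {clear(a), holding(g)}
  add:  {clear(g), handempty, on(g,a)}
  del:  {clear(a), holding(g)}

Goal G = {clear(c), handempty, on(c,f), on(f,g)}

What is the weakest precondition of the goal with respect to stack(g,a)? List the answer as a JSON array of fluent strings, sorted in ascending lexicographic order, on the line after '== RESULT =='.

Regress:
  G ∩ del = {}  (empty — regression defined)
  G \ add = {clear(c), handempty, on(c,f), on(f,g)} \ {clear(g), handempty, on(g,a)} = {clear(c), on(c,f), on(f,g)}
  ∪ pre   = {clear(c), on(c,f), on(f,g)} ∪ {clear(a), holding(g)}
          = {clear(a), clear(c), holding(g), on(c,f), on(f,g)}

== RESULT ==
["clear(a)", "clear(c)", "holding(g)", "on(c,f)", "on(f,g)"]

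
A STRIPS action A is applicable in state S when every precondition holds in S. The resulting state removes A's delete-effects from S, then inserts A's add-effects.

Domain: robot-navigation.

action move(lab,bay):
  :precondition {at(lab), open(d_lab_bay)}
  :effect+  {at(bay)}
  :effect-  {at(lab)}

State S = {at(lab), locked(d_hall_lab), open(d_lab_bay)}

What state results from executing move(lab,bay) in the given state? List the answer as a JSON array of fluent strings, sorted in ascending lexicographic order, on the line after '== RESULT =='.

Progress:
  pre ⊆ S: {at(lab), open(d_lab_bay)} ⊆ S  — applicable
  S \ del = {locked(d_hall_lab), open(d_lab_bay)}
  ∪ add   = {at(bay), locked(d_hall_lab), open(d_lab_bay)}

== RESULT ==
["at(bay)", "locked(d_hall_lab)", "open(d_lab_bay)"]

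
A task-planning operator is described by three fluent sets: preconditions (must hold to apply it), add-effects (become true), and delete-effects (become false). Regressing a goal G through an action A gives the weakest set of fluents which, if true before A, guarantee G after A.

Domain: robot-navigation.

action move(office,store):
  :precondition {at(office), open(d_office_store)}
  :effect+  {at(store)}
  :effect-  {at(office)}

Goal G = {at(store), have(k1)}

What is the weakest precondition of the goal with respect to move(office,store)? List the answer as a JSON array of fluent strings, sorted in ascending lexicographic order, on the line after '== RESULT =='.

Regress:
  G ∩ del = {}  (empty — regression defined)
  G \ add = {at(store), have(k1)} \ {at(store)} = {have(k1)}
  ∪ pre   = {have(k1)} ∪ {at(office), open(d_office_store)}
          = {at(office), have(k1), open(d_office_store)}

== RESULT ==
["at(office)", "have(k1)", "open(d_office_store)"]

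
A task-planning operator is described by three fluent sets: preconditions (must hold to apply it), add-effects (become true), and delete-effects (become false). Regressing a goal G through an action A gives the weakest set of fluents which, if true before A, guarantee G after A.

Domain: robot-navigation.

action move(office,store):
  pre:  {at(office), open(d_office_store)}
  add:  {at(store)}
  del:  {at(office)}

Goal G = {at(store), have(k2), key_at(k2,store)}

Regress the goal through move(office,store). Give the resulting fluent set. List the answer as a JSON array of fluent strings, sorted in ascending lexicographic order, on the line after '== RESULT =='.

Regress:
  G ∩ del = {}  (empty — regression defined)
  G \ add = {at(store), have(k2), key_at(k2,store)} \ {at(store)} = {have(k2), key_at(k2,store)}
  ∪ pre   = {have(k2), key_at(k2,store)} ∪ {at(office), open(d_office_store)}
          = {at(office), have(k2), key_at(k2,store), open(d_office_store)}

== RESULT ==
["at(office)", "have(k2)", "key_at(k2,store)", "open(d_office_store)"]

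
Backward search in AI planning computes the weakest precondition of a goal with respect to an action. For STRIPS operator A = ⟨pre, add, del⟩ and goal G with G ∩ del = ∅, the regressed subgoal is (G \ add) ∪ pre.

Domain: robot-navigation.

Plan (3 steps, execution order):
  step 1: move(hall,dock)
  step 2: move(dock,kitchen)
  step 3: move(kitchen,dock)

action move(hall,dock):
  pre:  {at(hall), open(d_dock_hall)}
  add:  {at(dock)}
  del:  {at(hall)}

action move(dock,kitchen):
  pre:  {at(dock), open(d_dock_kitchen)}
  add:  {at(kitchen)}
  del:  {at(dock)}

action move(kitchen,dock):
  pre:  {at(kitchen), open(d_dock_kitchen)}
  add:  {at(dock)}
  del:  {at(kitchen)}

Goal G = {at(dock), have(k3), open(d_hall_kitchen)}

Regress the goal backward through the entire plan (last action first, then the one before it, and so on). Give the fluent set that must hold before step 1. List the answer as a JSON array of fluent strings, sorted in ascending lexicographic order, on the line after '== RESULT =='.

Regress step by step:
  through step 3 (move(kitchen,dock)): drop {at(dock)}, keep {have(k3), open(d_hall_kitchen)}, require {at(kitchen), open(d_dock_kitchen)}
    → {at(kitchen), have(k3), open(d_dock_kitchen), open(d_hall_kitchen)}
  through step 2 (move(dock,kitchen)): drop {at(kitchen)}, keep {have(k3), open(d_dock_kitchen), open(d_hall_kitchen)}, require {at(dock), open(d_dock_kitchen)}
    → {at(dock), have(k3), open(d_dock_kitchen), open(d_hall_kitchen)}
  through step 1 (move(hall,dock)): drop {at(dock)}, keep {have(k3), open(d_dock_kitchen), open(d_hall_kitchen)}, require {at(hall), open(d_dock_hall)}
    → {at(hall), have(k3), open(d_dock_hall), open(d_dock_kitchen), open(d_hall_kitchen)}

== RESULT ==
["at(hall)", "have(k3)", "open(d_dock_hall)", "open(d_dock_kitchen)", "open(d_hall_kitchen)"]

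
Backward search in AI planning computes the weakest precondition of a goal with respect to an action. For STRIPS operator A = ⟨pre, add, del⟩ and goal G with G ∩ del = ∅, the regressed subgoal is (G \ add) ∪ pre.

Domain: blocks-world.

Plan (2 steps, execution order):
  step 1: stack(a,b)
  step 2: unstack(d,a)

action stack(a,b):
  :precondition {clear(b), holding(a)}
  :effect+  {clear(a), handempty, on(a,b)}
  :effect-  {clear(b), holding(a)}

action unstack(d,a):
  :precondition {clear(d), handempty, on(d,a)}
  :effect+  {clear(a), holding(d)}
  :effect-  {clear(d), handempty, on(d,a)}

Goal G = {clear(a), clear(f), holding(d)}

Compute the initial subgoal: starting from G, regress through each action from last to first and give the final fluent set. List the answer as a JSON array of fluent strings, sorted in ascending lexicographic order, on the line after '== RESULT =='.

Work backward from the goal:
  through step 2 (unstack(d,a)): drop {clear(a), holding(d)}, keep {clear(f)}, require {clear(d), handempty, on(d,a)}
    → {clear(d), clear(f), handempty, on(d,a)}
  through step 1 (stack(a,b)): drop {handempty}, keep {clear(d), clear(f), on(d,a)}, require {clear(b), holding(a)}
    → {clear(b), clear(d), clear(f), holding(a), on(d,a)}

== RESULT ==
["clear(b)", "clear(d)", "clear(f)", "holding(a)", "on(d,a)"]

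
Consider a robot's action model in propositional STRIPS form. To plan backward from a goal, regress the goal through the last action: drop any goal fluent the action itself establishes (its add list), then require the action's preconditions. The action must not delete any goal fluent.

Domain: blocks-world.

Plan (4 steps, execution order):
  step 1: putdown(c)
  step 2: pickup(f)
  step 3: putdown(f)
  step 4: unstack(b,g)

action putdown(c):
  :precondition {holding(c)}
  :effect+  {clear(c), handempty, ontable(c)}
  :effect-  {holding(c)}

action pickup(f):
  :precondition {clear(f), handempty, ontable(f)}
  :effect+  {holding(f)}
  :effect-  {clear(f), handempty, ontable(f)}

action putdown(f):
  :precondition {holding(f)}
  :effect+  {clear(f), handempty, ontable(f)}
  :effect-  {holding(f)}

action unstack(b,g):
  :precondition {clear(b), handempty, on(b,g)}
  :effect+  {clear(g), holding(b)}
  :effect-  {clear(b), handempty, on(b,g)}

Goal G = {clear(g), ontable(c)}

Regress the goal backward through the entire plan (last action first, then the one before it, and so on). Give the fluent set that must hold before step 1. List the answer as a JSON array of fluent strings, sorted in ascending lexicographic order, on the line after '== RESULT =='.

Regress step by step:
  through step 4 (unstack(b,g)): drop {clear(g)}, keep {ontable(c)}, require {clear(b), handempty, on(b,g)}
    → {clear(b), handempty, on(b,g), ontable(c)}
  through step 3 (putdown(f)): drop {handempty}, keep {clear(b), on(b,g), ontable(c)}, require {holding(f)}
    → {clear(b), holding(f), on(b,g), ontable(c)}
  through step 2 (pickup(f)): drop {holding(f)}, keep {clear(b), on(b,g), ontable(c)}, require {clear(f), handempty, ontable(f)}
    → {clear(b), clear(f), handempty, on(b,g), ontable(c), ontable(f)}
  through step 1 (putdown(c)): drop {handempty, ontable(c)}, keep {clear(b), clear(f), on(b,g), ontable(f)}, require {holding(c)}
    → {clear(b), clear(f), holding(c), on(b,g), ontable(f)}

== RESULT ==
["clear(b)", "clear(f)", "holding(c)", "on(b,g)", "ontable(f)"]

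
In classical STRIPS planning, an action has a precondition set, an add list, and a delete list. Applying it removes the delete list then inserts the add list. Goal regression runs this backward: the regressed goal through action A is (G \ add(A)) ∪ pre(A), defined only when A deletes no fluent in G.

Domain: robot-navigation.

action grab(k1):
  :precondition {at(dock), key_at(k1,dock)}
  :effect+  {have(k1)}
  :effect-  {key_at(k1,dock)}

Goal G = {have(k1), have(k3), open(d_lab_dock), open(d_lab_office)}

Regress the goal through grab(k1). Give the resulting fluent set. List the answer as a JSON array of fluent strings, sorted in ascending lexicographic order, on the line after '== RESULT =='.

Compute (G \ add) ∪ pre:
  G ∩ del = {}  (empty — regression defined)
  G \ add = {have(k1), have(k3), open(d_lab_dock), open(d_lab_office)} \ {have(k1)} = {have(k3), open(d_lab_dock), open(d_lab_office)}
  ∪ pre   = {have(k3), open(d_lab_dock), open(d_lab_office)} ∪ {at(dock), key_at(k1,dock)}
          = {at(dock), have(k3), key_at(k1,dock), open(d_lab_dock), open(d_lab_office)}

== RESULT ==
["at(dock)", "have(k3)", "key_at(k1,dock)", "open(d_lab_dock)", "open(d_lab_office)"]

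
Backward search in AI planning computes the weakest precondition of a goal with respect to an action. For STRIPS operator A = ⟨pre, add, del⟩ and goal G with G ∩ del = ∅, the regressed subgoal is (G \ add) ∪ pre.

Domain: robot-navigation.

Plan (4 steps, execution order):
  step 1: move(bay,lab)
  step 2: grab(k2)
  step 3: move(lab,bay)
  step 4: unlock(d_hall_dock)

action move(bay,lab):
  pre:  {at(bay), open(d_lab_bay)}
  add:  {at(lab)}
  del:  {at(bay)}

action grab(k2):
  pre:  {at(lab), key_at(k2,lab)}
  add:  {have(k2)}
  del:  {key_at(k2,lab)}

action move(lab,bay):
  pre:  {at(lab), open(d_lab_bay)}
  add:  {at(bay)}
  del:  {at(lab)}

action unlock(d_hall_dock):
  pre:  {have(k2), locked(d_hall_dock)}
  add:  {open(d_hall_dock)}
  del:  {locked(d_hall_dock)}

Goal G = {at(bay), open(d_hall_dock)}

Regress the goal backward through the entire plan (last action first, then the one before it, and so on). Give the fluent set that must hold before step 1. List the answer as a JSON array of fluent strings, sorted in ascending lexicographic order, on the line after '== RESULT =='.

Work backward from the goal:
  through step 4 (unlock(d_hall_dock)): drop {open(d_hall_dock)}, keep {at(bay)}, require {have(k2), locked(d_hall_dock)}
    → {at(bay), have(k2), locked(d_hall_dock)}
  through step 3 (move(lab,bay)): drop {at(bay)}, keep {have(k2), locked(d_hall_dock)}, require {at(lab), open(d_lab_bay)}
    → {at(lab), have(k2), locked(d_hall_dock), open(d_lab_bay)}
  through step 2 (grab(k2)): drop {have(k2)}, keep {at(lab), locked(d_hall_dock), open(d_lab_bay)}, require {at(lab), key_at(k2,lab)}
    → {at(lab), key_at(k2,lab), locked(d_hall_dock), open(d_lab_bay)}
  through step 1 (move(bay,lab)): drop {at(lab)}, keep {key_at(k2,lab), locked(d_hall_dock), open(d_lab_bay)}, require {at(bay), open(d_lab_bay)}
    → {at(bay), key_at(k2,lab), locked(d_hall_dock), open(d_lab_bay)}

== RESULT ==
["at(bay)", "key_at(k2,lab)", "locked(d_hall_dock)", "open(d_lab_bay)"]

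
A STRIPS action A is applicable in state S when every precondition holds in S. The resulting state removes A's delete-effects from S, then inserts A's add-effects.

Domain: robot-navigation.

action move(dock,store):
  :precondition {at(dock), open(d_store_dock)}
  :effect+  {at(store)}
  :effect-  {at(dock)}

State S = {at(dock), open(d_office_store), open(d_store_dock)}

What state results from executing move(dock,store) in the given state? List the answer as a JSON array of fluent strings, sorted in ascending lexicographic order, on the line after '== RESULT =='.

Compute (S \ del) ∪ add:
  pre ⊆ S: {at(dock), open(d_store_dock)} ⊆ S  — applicable
  S \ del = {open(d_office_store), open(d_store_dock)}
  ∪ add   = {at(store), open(d_office_store), open(d_store_dock)}

== RESULT ==
["at(store)", "open(d_office_store)", "open(d_store_dock)"]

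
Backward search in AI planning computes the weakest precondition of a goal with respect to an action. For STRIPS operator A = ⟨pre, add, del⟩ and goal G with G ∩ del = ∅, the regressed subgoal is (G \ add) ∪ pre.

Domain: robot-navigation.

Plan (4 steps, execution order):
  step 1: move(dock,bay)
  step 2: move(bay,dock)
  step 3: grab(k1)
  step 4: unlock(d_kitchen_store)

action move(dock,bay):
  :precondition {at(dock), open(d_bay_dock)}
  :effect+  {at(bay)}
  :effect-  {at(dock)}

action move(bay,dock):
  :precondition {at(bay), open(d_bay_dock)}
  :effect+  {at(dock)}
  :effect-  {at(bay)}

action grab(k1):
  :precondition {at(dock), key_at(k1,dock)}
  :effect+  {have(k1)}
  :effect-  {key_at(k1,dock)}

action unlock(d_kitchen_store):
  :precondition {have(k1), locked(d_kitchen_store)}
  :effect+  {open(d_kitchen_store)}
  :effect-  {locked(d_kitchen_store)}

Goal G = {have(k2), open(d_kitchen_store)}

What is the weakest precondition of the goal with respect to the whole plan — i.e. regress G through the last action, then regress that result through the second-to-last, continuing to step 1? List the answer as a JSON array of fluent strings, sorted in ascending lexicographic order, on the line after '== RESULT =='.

Regress step by step:
  through step 4 (unlock(d_kitchen_store)): drop {open(d_kitchen_store)}, keep {have(k2)}, require {have(k1), locked(d_kitchen_store)}
    → {have(k1), have(k2), locked(d_kitchen_store)}
  through step 3 (grab(k1)): drop {have(k1)}, keep {have(k2), locked(d_kitchen_store)}, require {at(dock), key_at(k1,dock)}
    → {at(dock), have(k2), key_at(k1,dock), locked(d_kitchen_store)}
  through step 2 (move(bay,dock)): drop {at(dock)}, keep {have(k2), key_at(k1,dock), locked(d_kitchen_store)}, require {at(bay), open(d_bay_dock)}
    → {at(bay), have(k2), key_at(k1,dock), locked(d_kitchen_store), open(d_bay_dock)}
  through step 1 (move(dock,bay)): drop {at(bay)}, keep {have(k2), key_at(k1,dock), locked(d_kitchen_store), open(d_bay_dock)}, require {at(dock), open(d_bay_dock)}
    → {at(dock), have(k2), key_at(k1,dock), locked(d_kitchen_store), open(d_bay_dock)}

== RESULT ==
["at(dock)", "have(k2)", "key_at(k1,dock)", "locked(d_kitchen_store)", "open(d_bay_dock)"]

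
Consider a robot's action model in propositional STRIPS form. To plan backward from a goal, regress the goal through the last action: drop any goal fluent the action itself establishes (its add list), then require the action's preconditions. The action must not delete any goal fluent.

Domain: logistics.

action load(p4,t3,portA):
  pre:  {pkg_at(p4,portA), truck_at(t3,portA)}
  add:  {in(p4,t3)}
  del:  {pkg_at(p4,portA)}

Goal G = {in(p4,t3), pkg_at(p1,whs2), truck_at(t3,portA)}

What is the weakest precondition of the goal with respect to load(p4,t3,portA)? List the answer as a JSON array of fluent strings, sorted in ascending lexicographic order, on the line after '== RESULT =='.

Compute (G \ add) ∪ pre:
  G ∩ del = {}  (empty — regression defined)
  G \ add = {in(p4,t3), pkg_at(p1,whs2), truck_at(t3,portA)} \ {in(p4,t3)} = {pkg_at(p1,whs2), truck_at(t3,portA)}
  ∪ pre   = {pkg_at(p1,whs2), truck_at(t3,portA)} ∪ {pkg_at(p4,portA), truck_at(t3,portA)}
          = {pkg_at(p1,whs2), pkg_at(p4,portA), truck_at(t3,portA)}

== RESULT ==
["pkg_at(p1,whs2)", "pkg_at(p4,portA)", "truck_at(t3,portA)"]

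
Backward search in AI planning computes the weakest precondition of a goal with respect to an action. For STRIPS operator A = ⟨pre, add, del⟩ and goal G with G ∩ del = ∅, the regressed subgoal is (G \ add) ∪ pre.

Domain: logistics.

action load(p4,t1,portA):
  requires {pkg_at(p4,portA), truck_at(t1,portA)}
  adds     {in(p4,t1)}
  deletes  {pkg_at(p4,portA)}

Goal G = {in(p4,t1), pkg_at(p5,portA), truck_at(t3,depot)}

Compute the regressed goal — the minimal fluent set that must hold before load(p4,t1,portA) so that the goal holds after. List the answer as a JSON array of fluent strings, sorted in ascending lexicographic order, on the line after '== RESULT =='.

Regress:
  G ∩ del = {}  (empty — regression defined)
  G \ add = {in(p4,t1), pkg_at(p5,portA), truck_at(t3,depot)} \ {in(p4,t1)} = {pkg_at(p5,portA), truck_at(t3,depot)}
  ∪ pre   = {pkg_at(p5,portA), truck_at(t3,depot)} ∪ {pkg_at(p4,portA), truck_at(t1,portA)}
          = {pkg_at(p4,portA), pkg_at(p5,portA), truck_at(t1,portA), truck_at(t3,depot)}

== RESULT ==
["pkg_at(p4,portA)", "pkg_at(p5,portA)", "truck_at(t1,portA)", "truck_at(t3,depot)"]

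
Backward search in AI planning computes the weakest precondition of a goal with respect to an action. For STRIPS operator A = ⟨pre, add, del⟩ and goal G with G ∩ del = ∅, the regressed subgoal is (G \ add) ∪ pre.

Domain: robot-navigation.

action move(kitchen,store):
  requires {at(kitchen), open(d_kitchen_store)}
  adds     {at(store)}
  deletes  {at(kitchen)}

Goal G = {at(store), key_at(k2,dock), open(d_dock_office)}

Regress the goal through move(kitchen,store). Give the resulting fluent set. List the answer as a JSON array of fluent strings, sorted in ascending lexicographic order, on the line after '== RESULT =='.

Compute (G \ add) ∪ pre:
  G ∩ del = {}  (empty — regression defined)
  G \ add = {at(store), key_at(k2,dock), open(d_dock_office)} \ {at(store)} = {key_at(k2,dock), open(d_dock_office)}
  ∪ pre   = {key_at(k2,dock), open(d_dock_office)} ∪ {at(kitchen), open(d_kitchen_store)}
          = {at(kitchen), key_at(k2,dock), open(d_dock_office), open(d_kitchen_store)}

== RESULT ==
["at(kitchen)", "key_at(k2,dock)", "open(d_dock_office)", "open(d_kitchen_store)"]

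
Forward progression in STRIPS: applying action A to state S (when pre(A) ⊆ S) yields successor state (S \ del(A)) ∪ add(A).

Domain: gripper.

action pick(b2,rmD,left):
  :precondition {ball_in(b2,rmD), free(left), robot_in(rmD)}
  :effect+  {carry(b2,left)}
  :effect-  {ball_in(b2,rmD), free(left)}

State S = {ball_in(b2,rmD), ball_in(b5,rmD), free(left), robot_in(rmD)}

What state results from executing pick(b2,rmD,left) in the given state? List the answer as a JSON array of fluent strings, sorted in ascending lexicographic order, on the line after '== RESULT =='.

Progress:
  pre ⊆ S: {ball_in(b2,rmD), free(left), robot_in(rmD)} ⊆ S  — applicable
  S \ del = {ball_in(b5,rmD), robot_in(rmD)}
  ∪ add   = {ball_in(b5,rmD), carry(b2,left), robot_in(rmD)}

== RESULT ==
["ball_in(b5,rmD)", "carry(b2,left)", "robot_in(rmD)"]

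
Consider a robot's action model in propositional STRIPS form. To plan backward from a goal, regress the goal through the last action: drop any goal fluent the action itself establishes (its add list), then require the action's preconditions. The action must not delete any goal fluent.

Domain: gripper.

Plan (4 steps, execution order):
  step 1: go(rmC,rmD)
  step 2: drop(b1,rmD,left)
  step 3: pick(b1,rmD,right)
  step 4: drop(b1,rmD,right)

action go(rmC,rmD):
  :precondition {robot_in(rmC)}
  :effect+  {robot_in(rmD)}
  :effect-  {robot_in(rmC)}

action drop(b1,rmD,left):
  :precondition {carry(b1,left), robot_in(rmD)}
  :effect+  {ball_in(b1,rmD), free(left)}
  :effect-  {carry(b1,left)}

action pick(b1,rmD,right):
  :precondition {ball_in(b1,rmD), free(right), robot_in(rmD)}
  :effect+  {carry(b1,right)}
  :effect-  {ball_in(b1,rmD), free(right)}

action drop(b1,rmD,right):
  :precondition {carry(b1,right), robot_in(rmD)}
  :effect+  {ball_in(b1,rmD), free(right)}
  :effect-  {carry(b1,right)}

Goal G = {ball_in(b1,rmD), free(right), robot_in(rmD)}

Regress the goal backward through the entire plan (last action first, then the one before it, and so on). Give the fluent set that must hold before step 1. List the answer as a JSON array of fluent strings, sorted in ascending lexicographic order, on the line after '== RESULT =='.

Work backward from the goal:
  through step 4 (drop(b1,rmD,right)): drop {ball_in(b1,rmD), free(right)}, keep {robot_in(rmD)}, require {carry(b1,right), robot_in(rmD)}
    → {carry(b1,right), robot_in(rmD)}
  through step 3 (pick(b1,rmD,right)): drop {carry(b1,right)}, keep {robot_in(rmD)}, require {ball_in(b1,rmD), free(right), robot_in(rmD)}
    → {ball_in(b1,rmD), free(right), robot_in(rmD)}
  through step 2 (drop(b1,rmD,left)): drop {ball_in(b1,rmD)}, keep {free(right), robot_in(rmD)}, require {carry(b1,left), robot_in(rmD)}
    → {carry(b1,left), free(right), robot_in(rmD)}
  through step 1 (go(rmC,rmD)): drop {robot_in(rmD)}, keep {carry(b1,left), free(right)}, require {robot_in(rmC)}
    → {carry(b1,left), free(right), robot_in(rmC)}

== RESULT ==
["carry(b1,left)", "free(right)", "robot_in(rmC)"]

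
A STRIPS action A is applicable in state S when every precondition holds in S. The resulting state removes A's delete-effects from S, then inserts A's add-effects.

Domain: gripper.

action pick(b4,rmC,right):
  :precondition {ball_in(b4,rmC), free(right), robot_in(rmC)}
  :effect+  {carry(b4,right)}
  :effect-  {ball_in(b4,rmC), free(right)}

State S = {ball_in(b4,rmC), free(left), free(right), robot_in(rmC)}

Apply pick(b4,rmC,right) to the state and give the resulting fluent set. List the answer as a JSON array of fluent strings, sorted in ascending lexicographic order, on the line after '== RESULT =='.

Progress:
  pre ⊆ S: {ball_in(b4,rmC), free(right), robot_in(rmC)} ⊆ S  — applicable
  S \ del = {free(left), robot_in(rmC)}
  ∪ add   = {carry(b4,right), free(left), robot_in(rmC)}

== RESULT ==
["carry(b4,right)", "free(left)", "robot_in(rmC)"]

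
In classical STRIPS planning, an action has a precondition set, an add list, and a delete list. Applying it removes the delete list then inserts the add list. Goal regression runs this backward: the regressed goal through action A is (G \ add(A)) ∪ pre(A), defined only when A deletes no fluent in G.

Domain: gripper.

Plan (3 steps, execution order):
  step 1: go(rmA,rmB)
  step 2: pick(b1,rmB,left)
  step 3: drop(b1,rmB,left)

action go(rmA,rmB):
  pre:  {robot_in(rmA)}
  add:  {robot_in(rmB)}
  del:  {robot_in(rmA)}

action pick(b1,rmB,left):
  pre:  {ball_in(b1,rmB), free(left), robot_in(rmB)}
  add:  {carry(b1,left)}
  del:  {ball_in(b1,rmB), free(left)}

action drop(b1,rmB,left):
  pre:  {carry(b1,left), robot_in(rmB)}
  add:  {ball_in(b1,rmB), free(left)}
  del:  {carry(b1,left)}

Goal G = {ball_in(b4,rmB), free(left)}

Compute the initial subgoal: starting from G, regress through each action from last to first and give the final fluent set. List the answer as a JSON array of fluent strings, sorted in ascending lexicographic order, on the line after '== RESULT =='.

Work backward from the goal:
  through step 3 (drop(b1,rmB,left)): drop {free(left)}, keep {ball_in(b4,rmB)}, require {carry(b1,left), robot_in(rmB)}
    → {ball_in(b4,rmB), carry(b1,left), robot_in(rmB)}
  through step 2 (pick(b1,rmB,left)): drop {carry(b1,left)}, keep {ball_in(b4,rmB), robot_in(rmB)}, require {ball_in(b1,rmB), free(left), robot_in(rmB)}
    → {ball_in(b1,rmB), ball_in(b4,rmB), free(left), robot_in(rmB)}
  through step 1 (go(rmA,rmB)): drop {robot_in(rmB)}, keep {ball_in(b1,rmB), ball_in(b4,rmB), free(left)}, require {robot_in(rmA)}
    → {ball_in(b1,rmB), ball_in(b4,rmB), free(left), robot_in(rmA)}

== RESULT ==
["ball_in(b1,rmB)", "ball_in(b4,rmB)", "free(left)", "robot_in(rmA)"]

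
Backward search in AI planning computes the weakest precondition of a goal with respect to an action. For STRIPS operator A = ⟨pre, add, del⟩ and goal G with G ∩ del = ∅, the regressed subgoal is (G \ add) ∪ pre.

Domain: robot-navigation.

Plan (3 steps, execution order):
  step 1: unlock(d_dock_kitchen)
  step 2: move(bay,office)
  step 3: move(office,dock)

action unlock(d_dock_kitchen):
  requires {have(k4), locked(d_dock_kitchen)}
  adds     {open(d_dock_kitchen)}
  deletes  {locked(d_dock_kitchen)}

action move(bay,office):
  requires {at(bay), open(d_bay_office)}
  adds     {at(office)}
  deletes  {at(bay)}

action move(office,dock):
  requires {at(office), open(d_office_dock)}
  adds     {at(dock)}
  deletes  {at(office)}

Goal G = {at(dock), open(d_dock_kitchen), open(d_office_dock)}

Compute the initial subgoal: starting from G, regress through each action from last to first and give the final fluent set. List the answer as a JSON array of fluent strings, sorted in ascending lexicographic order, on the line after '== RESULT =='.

Regress step by step:
  through step 3 (move(office,dock)): drop {at(dock)}, keep {open(d_dock_kitchen), open(d_office_dock)}, require {at(office), open(d_office_dock)}
    → {at(office), open(d_dock_kitchen), open(d_office_dock)}
  through step 2 (move(bay,office)): drop {at(office)}, keep {open(d_dock_kitchen), open(d_office_dock)}, require {at(bay), open(d_bay_office)}
    → {at(bay), open(d_bay_office), open(d_dock_kitchen), open(d_office_dock)}
  through step 1 (unlock(d_dock_kitchen)): drop {open(d_dock_kitchen)}, keep {at(bay), open(d_bay_office), open(d_office_dock)}, require {have(k4), locked(d_dock_kitchen)}
    → {at(bay), have(k4), locked(d_dock_kitchen), open(d_bay_office), open(d_office_dock)}

== RESULT ==
["at(bay)", "have(k4)", "locked(d_dock_kitchen)", "open(d_bay_office)", "open(d_office_dock)"]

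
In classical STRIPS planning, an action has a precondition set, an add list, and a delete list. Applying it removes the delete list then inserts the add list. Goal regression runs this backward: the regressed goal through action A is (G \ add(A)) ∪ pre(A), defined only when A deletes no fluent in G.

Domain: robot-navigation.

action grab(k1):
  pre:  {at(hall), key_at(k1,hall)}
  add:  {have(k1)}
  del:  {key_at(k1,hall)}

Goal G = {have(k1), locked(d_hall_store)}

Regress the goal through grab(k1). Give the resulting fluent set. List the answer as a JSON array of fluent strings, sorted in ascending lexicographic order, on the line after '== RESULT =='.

Compute (G \ add) ∪ pre:
  G ∩ del = {}  (empty — regression defined)
  G \ add = {have(k1), locked(d_hall_store)} \ {have(k1)} = {locked(d_hall_store)}
  ∪ pre   = {locked(d_hall_store)} ∪ {at(hall), key_at(k1,hall)}
          = {at(hall), key_at(k1,hall), locked(d_hall_store)}

== RESULT ==
["at(hall)", "key_at(k1,hall)", "locked(d_hall_store)"]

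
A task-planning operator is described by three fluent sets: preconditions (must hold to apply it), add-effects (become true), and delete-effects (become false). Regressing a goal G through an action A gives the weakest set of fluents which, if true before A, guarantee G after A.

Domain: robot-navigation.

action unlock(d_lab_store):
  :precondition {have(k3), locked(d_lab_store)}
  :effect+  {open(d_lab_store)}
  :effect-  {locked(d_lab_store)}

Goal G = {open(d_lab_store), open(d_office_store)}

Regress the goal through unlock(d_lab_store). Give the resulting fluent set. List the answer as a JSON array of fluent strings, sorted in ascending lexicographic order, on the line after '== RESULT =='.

Regress:
  G ∩ del = {}  (empty — regression defined)
  G \ add = {open(d_lab_store), open(d_office_store)} \ {open(d_lab_store)} = {open(d_office_store)}
  ∪ pre   = {open(d_office_store)} ∪ {have(k3), locked(d_lab_store)}
          = {have(k3), locked(d_lab_store), open(d_office_store)}

== RESULT ==
["have(k3)", "locked(d_lab_store)", "open(d_office_store)"]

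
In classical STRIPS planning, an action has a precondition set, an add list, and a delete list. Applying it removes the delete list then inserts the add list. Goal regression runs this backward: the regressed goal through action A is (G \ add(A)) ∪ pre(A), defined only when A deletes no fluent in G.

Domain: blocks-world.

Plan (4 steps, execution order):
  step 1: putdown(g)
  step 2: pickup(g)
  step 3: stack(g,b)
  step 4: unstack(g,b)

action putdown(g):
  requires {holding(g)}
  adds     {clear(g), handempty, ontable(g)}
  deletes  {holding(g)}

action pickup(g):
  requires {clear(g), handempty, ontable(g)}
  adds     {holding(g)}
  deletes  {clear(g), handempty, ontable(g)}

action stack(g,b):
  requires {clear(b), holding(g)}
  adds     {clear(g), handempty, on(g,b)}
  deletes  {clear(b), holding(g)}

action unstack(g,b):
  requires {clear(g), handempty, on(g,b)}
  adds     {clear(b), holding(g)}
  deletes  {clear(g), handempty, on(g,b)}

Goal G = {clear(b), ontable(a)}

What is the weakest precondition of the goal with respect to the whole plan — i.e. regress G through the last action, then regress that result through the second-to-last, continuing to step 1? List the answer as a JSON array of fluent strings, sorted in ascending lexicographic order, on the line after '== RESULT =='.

Work backward from the goal:
  through step 4 (unstack(g,b)): drop {clear(b)}, keep {ontable(a)}, require {clear(g), handempty, on(g,b)}
    → {clear(g), handempty, on(g,b), ontable(a)}
  through step 3 (stack(g,b)): drop {clear(g), handempty, on(g,b)}, keep {ontable(a)}, require {clear(b), holding(g)}
    → {clear(b), holding(g), ontable(a)}
  through step 2 (pickup(g)): drop {holding(g)}, keep {clear(b), ontable(a)}, require {clear(g), handempty, ontable(g)}
    → {clear(b), clear(g), handempty, ontable(a), ontable(g)}
  through step 1 (putdown(g)): drop {clear(g), handempty, ontable(g)}, keep {clear(b), ontable(a)}, require {holding(g)}
    → {clear(b), holding(g), ontable(a)}

== RESULT ==
["clear(b)", "holding(g)", "ontable(a)"]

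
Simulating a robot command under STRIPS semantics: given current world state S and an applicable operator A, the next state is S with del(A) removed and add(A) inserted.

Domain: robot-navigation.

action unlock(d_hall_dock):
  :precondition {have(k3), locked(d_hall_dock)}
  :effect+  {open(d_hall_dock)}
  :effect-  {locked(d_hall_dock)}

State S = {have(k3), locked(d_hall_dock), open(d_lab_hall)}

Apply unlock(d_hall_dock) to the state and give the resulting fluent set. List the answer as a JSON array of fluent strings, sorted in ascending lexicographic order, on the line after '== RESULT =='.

Compute (S \ del) ∪ add:
  pre ⊆ S: {have(k3), locked(d_hall_dock)} ⊆ S  — applicable
  S \ del = {have(k3), open(d_lab_hall)}
  ∪ add   = {have(k3), open(d_hall_dock), open(d_lab_hall)}

== RESULT ==
["have(k3)", "open(d_hall_dock)", "open(d_lab_hall)"]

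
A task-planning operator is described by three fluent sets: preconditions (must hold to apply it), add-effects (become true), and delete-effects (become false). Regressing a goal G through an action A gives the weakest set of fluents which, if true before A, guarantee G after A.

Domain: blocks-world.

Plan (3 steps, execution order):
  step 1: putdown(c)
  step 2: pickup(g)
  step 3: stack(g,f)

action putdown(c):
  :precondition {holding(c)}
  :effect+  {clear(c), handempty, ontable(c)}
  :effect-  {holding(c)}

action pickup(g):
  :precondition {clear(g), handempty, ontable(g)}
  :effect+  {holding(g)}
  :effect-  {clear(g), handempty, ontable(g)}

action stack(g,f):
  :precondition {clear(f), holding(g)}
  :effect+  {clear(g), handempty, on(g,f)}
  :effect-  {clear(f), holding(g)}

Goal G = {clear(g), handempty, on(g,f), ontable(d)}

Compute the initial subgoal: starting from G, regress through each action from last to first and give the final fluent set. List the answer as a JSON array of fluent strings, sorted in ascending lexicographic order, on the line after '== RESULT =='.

Work backward from the goal:
  through step 3 (stack(g,f)): drop {clear(g), handempty, on(g,f)}, keep {ontable(d)}, require {clear(f), holding(g)}
    → {clear(f), holding(g), ontable(d)}
  through step 2 (pickup(g)): drop {holding(g)}, keep {clear(f), ontable(d)}, require {clear(g), handempty, ontable(g)}
    → {clear(f), clear(g), handempty, ontable(d), ontable(g)}
  through step 1 (putdown(c)): drop {handempty}, keep {clear(f), clear(g), ontable(d), ontable(g)}, require {holding(c)}
    → {clear(f), clear(g), holding(c), ontable(d), ontable(g)}

== RESULT ==
["clear(f)", "clear(g)", "holding(c)", "ontable(d)", "ontable(g)"]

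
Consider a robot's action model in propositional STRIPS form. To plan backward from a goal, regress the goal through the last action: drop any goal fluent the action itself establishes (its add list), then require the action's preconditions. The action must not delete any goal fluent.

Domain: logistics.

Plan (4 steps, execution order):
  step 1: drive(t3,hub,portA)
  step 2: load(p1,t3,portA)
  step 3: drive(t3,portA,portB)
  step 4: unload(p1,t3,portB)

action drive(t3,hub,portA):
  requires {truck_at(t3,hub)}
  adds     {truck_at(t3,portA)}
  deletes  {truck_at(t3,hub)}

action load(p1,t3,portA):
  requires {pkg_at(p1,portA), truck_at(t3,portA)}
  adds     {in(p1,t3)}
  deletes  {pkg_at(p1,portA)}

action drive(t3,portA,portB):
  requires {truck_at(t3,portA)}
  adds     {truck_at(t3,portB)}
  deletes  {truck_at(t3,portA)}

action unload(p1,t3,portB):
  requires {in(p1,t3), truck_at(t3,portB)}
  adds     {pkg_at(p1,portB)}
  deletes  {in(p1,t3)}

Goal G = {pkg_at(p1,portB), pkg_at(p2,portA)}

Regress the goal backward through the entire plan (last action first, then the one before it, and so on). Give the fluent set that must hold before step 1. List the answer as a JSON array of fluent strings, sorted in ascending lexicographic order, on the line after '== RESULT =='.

Regress step by step:
  through step 4 (unload(p1,t3,portB)): drop {pkg_at(p1,portB)}, keep {pkg_at(p2,portA)}, require {in(p1,t3), truck_at(t3,portB)}
    → {in(p1,t3), pkg_at(p2,portA), truck_at(t3,portB)}
  through step 3 (drive(t3,portA,portB)): drop {truck_at(t3,portB)}, keep {in(p1,t3), pkg_at(p2,portA)}, require {truck_at(t3,portA)}
    → {in(p1,t3), pkg_at(p2,portA), truck_at(t3,portA)}
  through step 2 (load(p1,t3,portA)): drop {in(p1,t3)}, keep {pkg_at(p2,portA), truck_at(t3,portA)}, require {pkg_at(p1,portA), truck_at(t3,portA)}
    → {pkg_at(p1,portA), pkg_at(p2,portA), truck_at(t3,portA)}
  through step 1 (drive(t3,hub,portA)): drop {truck_at(t3,portA)}, keep {pkg_at(p1,portA), pkg_at(p2,portA)}, require {truck_at(t3,hub)}
    → {pkg_at(p1,portA), pkg_at(p2,portA), truck_at(t3,hub)}

== RESULT ==
["pkg_at(p1,portA)", "pkg_at(p2,portA)", "truck_at(t3,hub)"]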